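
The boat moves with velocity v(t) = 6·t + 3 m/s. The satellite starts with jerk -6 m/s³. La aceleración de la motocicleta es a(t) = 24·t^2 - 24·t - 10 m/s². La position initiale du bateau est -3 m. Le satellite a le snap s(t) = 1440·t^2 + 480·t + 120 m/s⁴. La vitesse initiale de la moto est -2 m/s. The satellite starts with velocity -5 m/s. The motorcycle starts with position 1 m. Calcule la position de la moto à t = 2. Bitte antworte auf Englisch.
We must find the antiderivative of our acceleration equation a(t) = 24·t^2 - 24·t - 10 2 times. Taking ∫a(t)dt and applying v(0) = -2, we find v(t) = 8·t^3 - 12·t^2 - 10·t - 2. Taking ∫v(t)dt and applying x(0) = 1, we find x(t) = 2·t^4 - 4·t^3 - 5·t^2 - 2·t + 1. From the given position equation x(t) = 2·t^4 - 4·t^3 - 5·t^2 - 2·t + 1, we substitute t = 2 to get x = -23.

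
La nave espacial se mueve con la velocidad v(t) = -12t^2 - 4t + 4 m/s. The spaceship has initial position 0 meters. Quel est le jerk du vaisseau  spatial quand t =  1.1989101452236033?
Nous devons dériver notre équation de la vitesse v(t) = -12·t^2 - 4·t + 4 2 fois. La dérivée de la vitesse donne l'accélération: a(t) = -24·t - 4. En dérivant l'accélération, nous obtenons le jerk: j(t) = -24. En utilisant j(t) = -24 et en substituant t = 1.1989101452236033, nous trouvons j = -24.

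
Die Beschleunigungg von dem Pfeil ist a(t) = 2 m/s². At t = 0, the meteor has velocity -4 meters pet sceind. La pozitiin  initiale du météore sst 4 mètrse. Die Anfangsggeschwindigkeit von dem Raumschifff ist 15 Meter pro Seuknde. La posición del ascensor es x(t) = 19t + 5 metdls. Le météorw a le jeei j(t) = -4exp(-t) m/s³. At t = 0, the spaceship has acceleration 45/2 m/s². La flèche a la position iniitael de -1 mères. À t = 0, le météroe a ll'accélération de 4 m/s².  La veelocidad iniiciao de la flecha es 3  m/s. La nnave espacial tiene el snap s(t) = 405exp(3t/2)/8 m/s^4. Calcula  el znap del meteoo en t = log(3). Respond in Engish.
We must differentiate our jerk equation j(t) = -4·exp(-t) 1 time. Differentiating jerk, we get snap: s(t) = 4·exp(-t). From the given snap equation s(t) = 4·exp(-t), we substitute t = log(3) to get s = 4/3.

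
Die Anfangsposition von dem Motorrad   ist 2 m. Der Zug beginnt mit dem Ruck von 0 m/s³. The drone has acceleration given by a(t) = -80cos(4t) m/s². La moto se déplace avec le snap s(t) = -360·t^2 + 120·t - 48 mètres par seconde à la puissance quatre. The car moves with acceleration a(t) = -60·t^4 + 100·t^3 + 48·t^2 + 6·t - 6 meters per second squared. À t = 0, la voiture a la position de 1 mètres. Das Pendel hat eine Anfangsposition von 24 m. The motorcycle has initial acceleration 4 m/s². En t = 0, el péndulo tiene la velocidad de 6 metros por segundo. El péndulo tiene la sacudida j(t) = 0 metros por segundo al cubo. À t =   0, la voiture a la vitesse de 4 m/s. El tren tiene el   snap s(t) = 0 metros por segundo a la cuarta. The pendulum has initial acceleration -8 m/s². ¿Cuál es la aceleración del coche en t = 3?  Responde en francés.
Nous avons l'accélération a(t) = -60·t^4 + 100·t^3 + 48·t^2 + 6·t - 6. En substituant t = 3: a(3) = -1716.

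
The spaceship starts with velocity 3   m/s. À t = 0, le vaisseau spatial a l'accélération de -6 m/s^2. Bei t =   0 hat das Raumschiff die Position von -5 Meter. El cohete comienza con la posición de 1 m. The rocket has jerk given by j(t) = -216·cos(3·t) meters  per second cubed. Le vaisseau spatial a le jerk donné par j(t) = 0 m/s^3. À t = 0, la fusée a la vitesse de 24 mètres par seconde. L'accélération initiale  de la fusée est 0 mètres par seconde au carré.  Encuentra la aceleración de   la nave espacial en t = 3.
Para resolver esto, necesitamos tomar 1 antiderivada de nuestra ecuación de la sacudida j(t) = 0. La integral de la sacudida es la aceleración. Usando a(0) = -6, obtenemos a(t) = -6. Usando a(t) = -6 y sustituyendo t = 3, encontramos a = -6.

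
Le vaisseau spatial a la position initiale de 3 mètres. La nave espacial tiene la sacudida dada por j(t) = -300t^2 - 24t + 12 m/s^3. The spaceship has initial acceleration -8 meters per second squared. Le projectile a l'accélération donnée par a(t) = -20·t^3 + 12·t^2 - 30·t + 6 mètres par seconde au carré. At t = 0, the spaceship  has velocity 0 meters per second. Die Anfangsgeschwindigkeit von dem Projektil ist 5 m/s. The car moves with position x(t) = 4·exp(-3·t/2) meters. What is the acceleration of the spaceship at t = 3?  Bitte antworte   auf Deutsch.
Ausgehend von dem Ruck j(t) = -300·t^2 - 24·t + 12, nehmen wir 1 Integral. Das Integral von dem Ruck ist die Beschleunigung. Mit a(0) = -8 erhalten wir a(t) = -100·t^3 - 12·t^2 + 12·t - 8. Wir haben die Beschleunigung a(t) = -100·t^3 - 12·t^2 + 12·t - 8. Durch Einsetzen von t = 3: a(3) = -2780.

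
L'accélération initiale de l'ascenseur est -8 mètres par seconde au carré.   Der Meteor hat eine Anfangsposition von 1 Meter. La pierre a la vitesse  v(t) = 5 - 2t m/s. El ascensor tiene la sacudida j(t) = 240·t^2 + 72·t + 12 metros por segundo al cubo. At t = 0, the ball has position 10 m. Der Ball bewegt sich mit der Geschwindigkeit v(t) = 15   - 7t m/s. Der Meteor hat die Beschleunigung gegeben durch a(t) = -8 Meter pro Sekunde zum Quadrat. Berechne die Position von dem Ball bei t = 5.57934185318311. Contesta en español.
Necesitamos integrar nuestra ecuación de la velocidad v(t) = 15 - 7·t 1 vez. Integrando la velocidad y usando la condición inicial x(0) = 10, obtenemos x(t) = -7·t^2/2 + 15·t + 10. Usando x(t) = -7·t^2/2 + 15·t + 10 y sustituyendo t = 5.57934185318311, encontramos x = -15.2615665036359.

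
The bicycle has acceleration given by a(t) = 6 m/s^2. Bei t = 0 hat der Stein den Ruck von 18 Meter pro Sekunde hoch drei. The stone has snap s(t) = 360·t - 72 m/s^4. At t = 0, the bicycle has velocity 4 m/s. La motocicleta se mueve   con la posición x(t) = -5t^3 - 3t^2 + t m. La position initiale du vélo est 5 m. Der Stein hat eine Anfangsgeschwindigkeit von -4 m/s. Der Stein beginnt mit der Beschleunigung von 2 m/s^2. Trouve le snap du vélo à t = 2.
Nous devons dériver notre équation de l'accélération a(t) = 6 2 fois. La dérivée de l'accélération donne le jerk: j(t) = 0. En prenant d/dt de j(t), nous trouvons s(t) = 0. De l'équation du snap s(t) = 0, nous substituons t = 2 pour obtenir s = 0.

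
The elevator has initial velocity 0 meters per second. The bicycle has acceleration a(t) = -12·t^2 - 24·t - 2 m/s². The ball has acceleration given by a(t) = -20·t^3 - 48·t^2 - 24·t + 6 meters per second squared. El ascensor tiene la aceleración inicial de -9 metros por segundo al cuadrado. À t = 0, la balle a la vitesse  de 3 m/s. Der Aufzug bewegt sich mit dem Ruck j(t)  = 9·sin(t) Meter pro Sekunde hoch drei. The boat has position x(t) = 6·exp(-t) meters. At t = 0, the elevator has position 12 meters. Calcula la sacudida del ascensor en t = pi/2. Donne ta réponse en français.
En utilisant j(t) = 9·sin(t) et en substituant t = pi/2, nous trouvons j = 9.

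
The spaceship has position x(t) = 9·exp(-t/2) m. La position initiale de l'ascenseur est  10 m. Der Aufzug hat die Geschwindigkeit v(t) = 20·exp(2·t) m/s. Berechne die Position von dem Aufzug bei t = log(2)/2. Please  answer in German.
Wir müssen das Integral unserer Gleichung für die Geschwindigkeit v(t) = 20·exp(2·t) 1-mal finden. Mit ∫v(t)dt und Anwendung von x(0) = 10, finden wir x(t) = 10·exp(2·t). Mit x(t) = 10·exp(2·t) und Einsetzen von t = log(2)/2, finden wir x = 20.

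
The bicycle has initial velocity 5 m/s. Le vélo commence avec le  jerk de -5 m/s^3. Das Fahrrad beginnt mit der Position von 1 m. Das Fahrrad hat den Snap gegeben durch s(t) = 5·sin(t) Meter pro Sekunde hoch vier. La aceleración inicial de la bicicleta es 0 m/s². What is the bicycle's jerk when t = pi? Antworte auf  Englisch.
We need to integrate our snap equation s(t) = 5·sin(t) 1 time. Taking ∫s(t)dt and applying j(0) = -5, we find j(t) = -5·cos(t). Using j(t) = -5·cos(t) and substituting t = pi, we find j = 5.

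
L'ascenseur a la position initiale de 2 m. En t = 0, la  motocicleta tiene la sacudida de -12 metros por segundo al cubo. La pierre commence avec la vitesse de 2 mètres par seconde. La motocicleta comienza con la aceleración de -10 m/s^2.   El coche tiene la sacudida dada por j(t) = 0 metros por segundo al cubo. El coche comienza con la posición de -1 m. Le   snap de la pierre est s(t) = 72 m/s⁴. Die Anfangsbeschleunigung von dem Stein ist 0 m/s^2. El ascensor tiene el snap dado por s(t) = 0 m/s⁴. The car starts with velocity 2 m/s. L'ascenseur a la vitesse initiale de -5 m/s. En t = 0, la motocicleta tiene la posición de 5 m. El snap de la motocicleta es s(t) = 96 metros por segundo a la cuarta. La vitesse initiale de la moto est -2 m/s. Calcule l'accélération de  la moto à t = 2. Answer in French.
Nous devons trouver l'intégrale de notre équation du snap s(t) = 96 2 fois. L'intégrale du snap est le jerk. En utilisant j(0) = -12, nous obtenons j(t) = 96·t - 12. En prenant ∫j(t)dt et en appliquant a(0) = -10, nous trouvons a(t) = 48·t^2 - 12·t - 10. En utilisant a(t) = 48·t^2 - 12·t - 10 et en substituant t = 2, nous trouvons a = 158.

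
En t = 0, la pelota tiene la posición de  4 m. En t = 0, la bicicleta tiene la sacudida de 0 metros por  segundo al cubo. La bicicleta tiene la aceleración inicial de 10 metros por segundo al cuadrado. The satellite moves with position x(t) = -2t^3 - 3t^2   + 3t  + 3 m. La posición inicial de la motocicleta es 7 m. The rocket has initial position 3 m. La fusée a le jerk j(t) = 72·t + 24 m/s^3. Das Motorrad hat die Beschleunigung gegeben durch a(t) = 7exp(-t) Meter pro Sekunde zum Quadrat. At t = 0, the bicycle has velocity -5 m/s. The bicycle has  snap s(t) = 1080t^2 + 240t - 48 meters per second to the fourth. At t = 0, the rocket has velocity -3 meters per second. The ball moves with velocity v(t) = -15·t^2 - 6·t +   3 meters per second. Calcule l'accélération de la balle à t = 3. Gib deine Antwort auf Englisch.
To solve this, we need to take 1 derivative of our velocity equation v(t) = -15·t^2 - 6·t + 3. Taking d/dt of v(t), we find a(t) = -30·t - 6. Using a(t) = -30·t - 6 and substituting t = 3, we find a = -96.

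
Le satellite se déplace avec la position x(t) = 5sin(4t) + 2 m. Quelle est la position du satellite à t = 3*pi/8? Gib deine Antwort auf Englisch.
We have position x(t) = 5·sin(4·t) + 2. Substituting t = 3*pi/8: x(3*pi/8) = -3.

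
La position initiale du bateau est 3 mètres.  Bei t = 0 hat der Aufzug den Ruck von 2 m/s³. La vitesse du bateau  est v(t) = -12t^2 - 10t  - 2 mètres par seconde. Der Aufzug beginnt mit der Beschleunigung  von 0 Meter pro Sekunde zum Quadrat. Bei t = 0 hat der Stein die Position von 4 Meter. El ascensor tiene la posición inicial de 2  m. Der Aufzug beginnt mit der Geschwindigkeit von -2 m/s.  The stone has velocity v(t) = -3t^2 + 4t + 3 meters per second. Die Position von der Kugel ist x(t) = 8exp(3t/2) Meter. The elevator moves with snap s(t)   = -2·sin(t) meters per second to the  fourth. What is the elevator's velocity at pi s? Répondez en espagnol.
Necesitamos integrar nuestra ecuación del snap s(t) = -2·sin(t) 3 veces. La integral del snap, con j(0) = 2, da la sacudida: j(t) = 2·cos(t). La integral de la sacudida es la aceleración. Usando a(0) = 0, obtenemos a(t) = 2·sin(t). Integrando la aceleración y usando la condición inicial v(0) = -2, obtenemos v(t) = -2·cos(t). Tenemos la velocidad v(t) = -2·cos(t). Sustituyendo t = pi: v(pi) = 2.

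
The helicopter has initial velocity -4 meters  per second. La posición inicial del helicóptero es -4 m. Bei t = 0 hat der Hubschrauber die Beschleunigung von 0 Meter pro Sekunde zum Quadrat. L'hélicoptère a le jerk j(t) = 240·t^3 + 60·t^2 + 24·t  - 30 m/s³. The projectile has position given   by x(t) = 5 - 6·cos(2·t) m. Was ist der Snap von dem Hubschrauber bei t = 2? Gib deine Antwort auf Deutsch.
Wir müssen unsere Gleichung für den Ruck j(t) = 240·t^3 + 60·t^2 + 24·t - 30 1-mal ableiten. Durch Ableiten von dem Ruck erhalten wir den Snap: s(t) = 720·t^2 + 120·t + 24. Wir haben den Snap s(t) = 720·t^2 + 120·t + 24. Durch Einsetzen von t = 2: s(2) = 3144.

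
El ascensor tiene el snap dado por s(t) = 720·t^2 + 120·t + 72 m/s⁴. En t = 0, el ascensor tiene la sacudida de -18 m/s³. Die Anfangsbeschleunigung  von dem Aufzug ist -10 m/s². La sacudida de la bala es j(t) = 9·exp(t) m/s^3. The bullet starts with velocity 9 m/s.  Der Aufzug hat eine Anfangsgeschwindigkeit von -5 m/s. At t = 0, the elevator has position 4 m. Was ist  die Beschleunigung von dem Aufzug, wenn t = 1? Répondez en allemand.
Um dies zu lösen, müssen wir 2 Stammfunktionen unserer Gleichung für den Snap s(t) = 720·t^2 + 120·t + 72 finden. Das Integral von dem Snap ist der Ruck. Mit j(0) = -18 erhalten wir j(t) = 240·t^3 + 60·t^2 + 72·t - 18. Mit ∫j(t)dt und Anwendung von a(0) = -10, finden wir a(t) = 60·t^4 + 20·t^3 + 36·t^2 - 18·t - 10. Mit a(t) = 60·t^4 + 20·t^3 + 36·t^2 - 18·t - 10 und Einsetzen von t = 1, finden wir a = 88.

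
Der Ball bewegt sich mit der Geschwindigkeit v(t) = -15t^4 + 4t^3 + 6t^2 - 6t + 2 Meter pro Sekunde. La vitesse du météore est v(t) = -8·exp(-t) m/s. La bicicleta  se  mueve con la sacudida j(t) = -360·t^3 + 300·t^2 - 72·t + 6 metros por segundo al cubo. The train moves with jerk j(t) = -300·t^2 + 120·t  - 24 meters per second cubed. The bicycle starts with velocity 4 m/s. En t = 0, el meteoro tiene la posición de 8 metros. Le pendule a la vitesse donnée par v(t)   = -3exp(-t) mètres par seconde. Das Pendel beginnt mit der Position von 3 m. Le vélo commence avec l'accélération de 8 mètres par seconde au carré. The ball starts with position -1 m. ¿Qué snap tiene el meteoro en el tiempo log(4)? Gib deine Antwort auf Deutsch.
Wir müssen unsere Gleichung für die Geschwindigkeit v(t) = -8·exp(-t) 3-mal ableiten. Mit d/dt von v(t) finden wir a(t) = 8·exp(-t). Durch Ableiten von der Beschleunigung erhalten wir den Ruck: j(t) = -8·exp(-t). Die Ableitung von dem Ruck ergibt den Snap: s(t) = 8·exp(-t). Mit s(t) = 8·exp(-t) und Einsetzen von t = log(4), finden wir s = 2.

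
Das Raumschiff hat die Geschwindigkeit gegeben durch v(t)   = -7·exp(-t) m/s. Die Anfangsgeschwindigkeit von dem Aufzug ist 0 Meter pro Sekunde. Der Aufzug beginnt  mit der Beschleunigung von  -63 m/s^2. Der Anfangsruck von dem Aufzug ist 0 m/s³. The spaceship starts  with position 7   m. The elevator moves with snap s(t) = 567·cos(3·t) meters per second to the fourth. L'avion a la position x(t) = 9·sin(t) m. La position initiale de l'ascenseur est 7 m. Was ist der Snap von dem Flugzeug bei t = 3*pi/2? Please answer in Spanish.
Partiendo de la posición x(t) = 9·sin(t), tomamos 4 derivadas. Derivando la posición, obtenemos la velocidad: v(t) = 9·cos(t). La derivada de la velocidad da la aceleración: a(t) = -9·sin(t). Tomando d/dt de a(t), encontramos j(t) = -9·cos(t). La derivada de la sacudida da el snap: s(t) = 9·sin(t). Tenemos el snap s(t) = 9·sin(t). Sustituyendo t = 3*pi/2: s(3*pi/2) = -9.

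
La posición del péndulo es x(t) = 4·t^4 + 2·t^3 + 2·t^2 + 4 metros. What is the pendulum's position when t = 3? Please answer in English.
We have position x(t) = 4·t^4 + 2·t^3 + 2·t^2 + 4. Substituting t = 3: x(3) = 400.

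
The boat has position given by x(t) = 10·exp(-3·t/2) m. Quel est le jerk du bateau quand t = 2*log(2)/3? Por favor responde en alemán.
Ausgehend von der Position x(t) = 10·exp(-3·t/2), nehmen wir 3 Ableitungen. Mit d/dt von x(t) finden wir v(t) = -15·exp(-3·t/2). Die Ableitung von der Geschwindigkeit ergibt die Beschleunigung: a(t) = 45·exp(-3·t/2)/2. Mit d/dt von a(t) finden wir j(t) = -135·exp(-3·t/2)/4. Wir haben den Ruck j(t) = -135·exp(-3·t/2)/4. Durch Einsetzen von t = 2*log(2)/3: j(2*log(2)/3) = -135/8.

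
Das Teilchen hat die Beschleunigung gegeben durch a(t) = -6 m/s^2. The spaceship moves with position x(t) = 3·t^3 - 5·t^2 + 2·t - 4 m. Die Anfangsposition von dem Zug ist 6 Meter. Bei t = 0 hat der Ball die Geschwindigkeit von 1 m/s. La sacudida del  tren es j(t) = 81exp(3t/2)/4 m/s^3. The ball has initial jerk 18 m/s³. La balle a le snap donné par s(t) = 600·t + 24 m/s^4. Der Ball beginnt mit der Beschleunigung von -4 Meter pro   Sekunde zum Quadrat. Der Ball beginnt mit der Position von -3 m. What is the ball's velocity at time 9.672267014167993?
We need to integrate our snap equation s(t) = 600·t + 24 3 times. The antiderivative of snap is jerk. Using j(0) = 18, we get j(t) = 300·t^2 + 24·t + 18. Taking ∫j(t)dt and applying a(0) = -4, we find a(t) = 100·t^3 + 12·t^2 + 18·t - 4. Taking ∫a(t)dt and applying v(0) = 1, we find v(t) = 25·t^4 + 4·t^3 + 9·t^2 - 4·t + 1. From the given velocity equation v(t) = 25·t^4 + 4·t^3 + 9·t^2 - 4·t + 1, we substitute t = 9.672267014167993 to get v = 223226.676396018.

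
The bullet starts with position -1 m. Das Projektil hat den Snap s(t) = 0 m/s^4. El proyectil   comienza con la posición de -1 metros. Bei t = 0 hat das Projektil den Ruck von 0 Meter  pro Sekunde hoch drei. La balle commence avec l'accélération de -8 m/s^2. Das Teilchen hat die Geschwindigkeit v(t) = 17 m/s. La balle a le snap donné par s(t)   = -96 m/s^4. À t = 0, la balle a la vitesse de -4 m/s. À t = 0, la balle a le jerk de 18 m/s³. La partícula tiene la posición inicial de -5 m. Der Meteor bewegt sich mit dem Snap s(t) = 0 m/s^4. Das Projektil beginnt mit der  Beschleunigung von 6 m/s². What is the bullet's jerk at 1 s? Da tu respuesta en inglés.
To solve this, we need to take 1 integral of our snap equation s(t) = -96. Taking ∫s(t)dt and applying j(0) = 18, we find j(t) = 18 - 96·t. Using j(t) = 18 - 96·t and substituting t = 1, we find j = -78.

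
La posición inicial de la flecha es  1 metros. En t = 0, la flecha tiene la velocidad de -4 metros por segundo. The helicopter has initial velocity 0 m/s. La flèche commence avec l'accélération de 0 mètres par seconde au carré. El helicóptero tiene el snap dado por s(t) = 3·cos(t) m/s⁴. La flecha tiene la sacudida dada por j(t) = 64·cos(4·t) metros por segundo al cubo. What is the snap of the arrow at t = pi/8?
To solve this, we need to take 1 derivative of our jerk equation j(t) = 64·cos(4·t). Differentiating jerk, we get snap: s(t) = -256·sin(4·t). Using s(t) = -256·sin(4·t) and substituting t = pi/8, we find s = -256.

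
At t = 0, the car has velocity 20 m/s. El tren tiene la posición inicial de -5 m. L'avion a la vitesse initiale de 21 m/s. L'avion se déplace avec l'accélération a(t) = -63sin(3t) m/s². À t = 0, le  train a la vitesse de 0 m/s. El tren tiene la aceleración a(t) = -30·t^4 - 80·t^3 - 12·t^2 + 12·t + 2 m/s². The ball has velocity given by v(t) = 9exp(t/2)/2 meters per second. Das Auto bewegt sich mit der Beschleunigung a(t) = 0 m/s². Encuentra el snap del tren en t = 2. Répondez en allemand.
Ausgehend von der Beschleunigung a(t) = -30·t^4 - 80·t^3 - 12·t^2 + 12·t + 2, nehmen wir 2 Ableitungen. Durch Ableiten von der Beschleunigung erhalten wir den Ruck: j(t) = -120·t^3 - 240·t^2 - 24·t + 12. Mit d/dt von j(t) finden wir s(t) = -360·t^2 - 480·t - 24. Wir haben den Snap s(t) = -360·t^2 - 480·t - 24. Durch Einsetzen von t = 2: s(2) = -2424.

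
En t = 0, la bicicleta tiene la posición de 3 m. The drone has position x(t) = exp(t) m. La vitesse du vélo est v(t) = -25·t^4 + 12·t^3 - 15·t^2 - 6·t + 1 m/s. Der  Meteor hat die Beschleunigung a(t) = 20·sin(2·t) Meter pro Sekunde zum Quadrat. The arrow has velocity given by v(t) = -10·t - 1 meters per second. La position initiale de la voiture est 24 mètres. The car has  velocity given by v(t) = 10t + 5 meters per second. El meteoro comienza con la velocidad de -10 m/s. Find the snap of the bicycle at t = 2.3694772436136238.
To solve this, we need to take 3 derivatives of our velocity equation v(t) = -25·t^4 + 12·t^3 - 15·t^2 - 6·t + 1. Differentiating velocity, we get acceleration: a(t) = -100·t^3 + 36·t^2 - 30·t - 6. The derivative of acceleration gives jerk: j(t) = -300·t^2 + 72·t - 30. Taking d/dt of j(t), we find s(t) = 72 - 600·t. We have snap s(t) = 72 - 600·t. Substituting t = 2.3694772436136238: s(2.3694772436136238) = -1349.68634616817.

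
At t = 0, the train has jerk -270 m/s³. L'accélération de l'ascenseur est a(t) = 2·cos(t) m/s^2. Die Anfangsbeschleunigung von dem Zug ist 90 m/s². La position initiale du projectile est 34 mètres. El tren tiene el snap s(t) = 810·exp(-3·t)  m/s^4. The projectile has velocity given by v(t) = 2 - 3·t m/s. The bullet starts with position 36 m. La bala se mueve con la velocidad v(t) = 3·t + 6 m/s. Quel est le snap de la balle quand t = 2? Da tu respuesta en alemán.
Um dies zu lösen, müssen wir 3 Ableitungen unserer Gleichung für die Geschwindigkeit v(t) = 3·t + 6 nehmen. Die Ableitung von der Geschwindigkeit ergibt die Beschleunigung: a(t) = 3. Mit d/dt von a(t) finden wir j(t) = 0. Die Ableitung von dem Ruck ergibt den Snap: s(t) = 0. Wir haben den Snap s(t) = 0. Durch Einsetzen von t = 2: s(2) = 0.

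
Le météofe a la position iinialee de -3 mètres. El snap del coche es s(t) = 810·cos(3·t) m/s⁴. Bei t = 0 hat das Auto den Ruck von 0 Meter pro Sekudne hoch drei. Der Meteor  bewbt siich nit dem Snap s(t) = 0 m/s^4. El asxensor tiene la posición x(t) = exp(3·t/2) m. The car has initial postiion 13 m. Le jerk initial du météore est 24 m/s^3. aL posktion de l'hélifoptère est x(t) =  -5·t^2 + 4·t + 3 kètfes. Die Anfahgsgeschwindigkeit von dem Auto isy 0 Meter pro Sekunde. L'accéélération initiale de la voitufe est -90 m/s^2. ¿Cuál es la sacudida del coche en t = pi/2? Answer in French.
Pour résoudre ceci, nous devons prendre 1 intégrale de notre équation du snap s(t) = 810·cos(3·t). En intégrant le snap et en utilisant la condition initiale j(0) = 0, nous obtenons j(t) = 270·sin(3·t). De l'équation du jerk j(t) = 270·sin(3·t), nous substituons t = pi/2 pour obtenir j = -270.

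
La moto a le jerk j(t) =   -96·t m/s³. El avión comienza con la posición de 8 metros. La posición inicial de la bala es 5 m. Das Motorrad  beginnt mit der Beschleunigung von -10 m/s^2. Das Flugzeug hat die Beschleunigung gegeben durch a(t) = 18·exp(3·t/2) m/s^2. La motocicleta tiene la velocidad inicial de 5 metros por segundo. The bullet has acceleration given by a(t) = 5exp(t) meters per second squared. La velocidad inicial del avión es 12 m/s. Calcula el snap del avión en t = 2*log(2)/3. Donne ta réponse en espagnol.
Para resolver esto, necesitamos tomar 2 derivadas de nuestra ecuación de la aceleración a(t) = 18·exp(3·t/2). Tomando d/dt de a(t), encontramos j(t) = 27·exp(3·t/2). Tomando d/dt de j(t), encontramos s(t) = 81·exp(3·t/2)/2. Usando s(t) = 81·exp(3·t/2)/2 y sustituyendo t = 2*log(2)/3, encontramos s = 81.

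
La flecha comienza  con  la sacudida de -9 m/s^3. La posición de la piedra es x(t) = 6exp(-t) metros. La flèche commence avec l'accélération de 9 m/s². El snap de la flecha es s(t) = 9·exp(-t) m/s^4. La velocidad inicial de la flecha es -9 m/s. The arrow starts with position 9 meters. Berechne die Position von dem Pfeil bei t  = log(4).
Ausgehend von dem Snap s(t) = 9·exp(-t), nehmen wir 4 Stammfunktionen. Die Stammfunktion von dem Snap ist der Ruck. Mit j(0) = -9 erhalten wir j(t) = -9·exp(-t). Durch Integration von dem Ruck und Verwendung der Anfangsbedingung a(0) = 9, erhalten wir a(t) = 9·exp(-t). Die Stammfunktion von der Beschleunigung ist die Geschwindigkeit. Mit v(0) = -9 erhalten wir v(t) = -9·exp(-t). Mit ∫v(t)dt und Anwendung von x(0) = 9, finden wir x(t) = 9·exp(-t). Wir haben die Position x(t) = 9·exp(-t). Durch Einsetzen von t = log(4): x(log(4)) = 9/4.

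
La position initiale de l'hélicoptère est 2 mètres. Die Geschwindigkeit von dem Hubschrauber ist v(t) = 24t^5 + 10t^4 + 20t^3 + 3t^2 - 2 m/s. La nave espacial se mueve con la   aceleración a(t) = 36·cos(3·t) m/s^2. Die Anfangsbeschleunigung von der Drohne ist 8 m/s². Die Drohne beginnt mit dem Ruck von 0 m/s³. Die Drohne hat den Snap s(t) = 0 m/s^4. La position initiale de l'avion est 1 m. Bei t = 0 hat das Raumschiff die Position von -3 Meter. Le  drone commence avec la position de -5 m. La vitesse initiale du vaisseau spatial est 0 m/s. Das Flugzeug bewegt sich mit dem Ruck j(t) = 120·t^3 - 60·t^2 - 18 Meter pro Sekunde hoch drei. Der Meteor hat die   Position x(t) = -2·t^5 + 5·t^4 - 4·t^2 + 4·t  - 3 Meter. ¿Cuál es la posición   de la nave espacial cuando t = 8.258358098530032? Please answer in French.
En partant de l'accélération a(t) = 36·cos(3·t), nous prenons 2 intégrales. En intégrant l'accélération et en utilisant la condition initiale v(0) = 0, nous obtenons v(t) = 12·sin(3·t). La primitive de la vitesse, avec x(0) = -3, donne la position: x(t) = 1 - 4·cos(3·t). Nous avons la position x(t) = 1 - 4·cos(3·t). En substituant t = 8.258358098530032: x(8.258358098530032) = -2.74686462055852.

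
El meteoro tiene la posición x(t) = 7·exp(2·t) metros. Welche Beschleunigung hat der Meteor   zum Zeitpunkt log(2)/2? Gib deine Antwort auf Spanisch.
Debemos derivar nuestra ecuación de la posición x(t) = 7·exp(2·t) 2 veces. Derivando la posición, obtenemos la velocidad: v(t) = 14·exp(2·t). Tomando d/dt de v(t), encontramos a(t) = 28·exp(2·t). De la ecuación de la aceleración a(t) = 28·exp(2·t), sustituimos t = log(2)/2 para obtener a = 56.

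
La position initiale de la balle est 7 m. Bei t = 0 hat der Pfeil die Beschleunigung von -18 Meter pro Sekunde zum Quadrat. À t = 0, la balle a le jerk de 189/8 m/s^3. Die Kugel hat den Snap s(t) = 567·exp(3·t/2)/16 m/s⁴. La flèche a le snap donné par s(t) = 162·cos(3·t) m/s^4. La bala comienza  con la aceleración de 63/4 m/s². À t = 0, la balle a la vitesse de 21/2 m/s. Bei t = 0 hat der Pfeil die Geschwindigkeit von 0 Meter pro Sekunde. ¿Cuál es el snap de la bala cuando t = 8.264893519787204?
De la ecuación del snap s(t) = 567·exp(3·t/2)/16, sustituimos t = 8.264893519787204 para obtener s = 8581427.74244327.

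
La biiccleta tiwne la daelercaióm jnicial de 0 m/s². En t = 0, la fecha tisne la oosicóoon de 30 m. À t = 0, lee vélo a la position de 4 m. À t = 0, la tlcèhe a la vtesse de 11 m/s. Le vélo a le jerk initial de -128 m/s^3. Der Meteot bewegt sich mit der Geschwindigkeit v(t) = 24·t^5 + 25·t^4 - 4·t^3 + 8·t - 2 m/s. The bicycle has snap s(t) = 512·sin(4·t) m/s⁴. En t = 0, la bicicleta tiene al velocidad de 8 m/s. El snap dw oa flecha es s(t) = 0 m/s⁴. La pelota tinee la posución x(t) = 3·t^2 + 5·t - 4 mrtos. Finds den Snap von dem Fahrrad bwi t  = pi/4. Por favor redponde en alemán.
Wir haben den Snap s(t) = 512·sin(4·t). Durch Einsetzen von t = pi/4: s(pi/4) = 0.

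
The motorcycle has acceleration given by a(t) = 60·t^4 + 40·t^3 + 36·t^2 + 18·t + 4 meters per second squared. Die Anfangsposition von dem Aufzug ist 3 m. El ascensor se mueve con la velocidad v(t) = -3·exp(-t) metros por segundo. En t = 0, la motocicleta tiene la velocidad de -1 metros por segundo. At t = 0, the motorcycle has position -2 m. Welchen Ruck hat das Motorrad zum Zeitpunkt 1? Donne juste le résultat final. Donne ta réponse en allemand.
j(1) = 450.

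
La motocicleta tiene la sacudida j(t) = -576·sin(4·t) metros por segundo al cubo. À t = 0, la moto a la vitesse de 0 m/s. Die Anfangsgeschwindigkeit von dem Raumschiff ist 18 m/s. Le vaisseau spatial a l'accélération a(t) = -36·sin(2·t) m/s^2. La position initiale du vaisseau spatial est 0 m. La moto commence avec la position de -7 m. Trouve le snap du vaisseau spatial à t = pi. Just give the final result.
s(pi) = 0.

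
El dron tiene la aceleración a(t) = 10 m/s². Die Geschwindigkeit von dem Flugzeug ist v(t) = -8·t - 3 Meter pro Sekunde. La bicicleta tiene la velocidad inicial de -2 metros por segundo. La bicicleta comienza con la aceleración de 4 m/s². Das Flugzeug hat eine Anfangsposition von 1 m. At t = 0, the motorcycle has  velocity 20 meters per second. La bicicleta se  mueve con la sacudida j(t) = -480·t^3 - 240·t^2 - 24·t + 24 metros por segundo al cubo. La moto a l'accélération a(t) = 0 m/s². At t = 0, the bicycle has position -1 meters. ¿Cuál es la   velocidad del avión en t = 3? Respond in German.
Wir haben die Geschwindigkeit v(t) = -8·t - 3. Durch Einsetzen von t = 3: v(3) = -27.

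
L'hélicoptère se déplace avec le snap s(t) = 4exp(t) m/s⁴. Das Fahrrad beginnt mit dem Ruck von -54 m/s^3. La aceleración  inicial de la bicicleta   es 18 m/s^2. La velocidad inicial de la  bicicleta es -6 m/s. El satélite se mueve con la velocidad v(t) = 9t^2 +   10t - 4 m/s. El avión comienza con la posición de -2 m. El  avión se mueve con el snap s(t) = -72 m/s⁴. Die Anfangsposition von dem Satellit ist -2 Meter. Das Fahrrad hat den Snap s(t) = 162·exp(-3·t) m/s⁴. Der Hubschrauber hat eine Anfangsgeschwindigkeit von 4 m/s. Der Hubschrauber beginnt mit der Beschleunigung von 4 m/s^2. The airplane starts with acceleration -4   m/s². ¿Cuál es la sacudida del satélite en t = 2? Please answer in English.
Starting from velocity v(t) = 9·t^2 + 10·t - 4, we take 2 derivatives. The derivative of velocity gives acceleration: a(t) = 18·t + 10. Differentiating acceleration, we get jerk: j(t) = 18. Using j(t) = 18 and substituting t = 2, we find j = 18.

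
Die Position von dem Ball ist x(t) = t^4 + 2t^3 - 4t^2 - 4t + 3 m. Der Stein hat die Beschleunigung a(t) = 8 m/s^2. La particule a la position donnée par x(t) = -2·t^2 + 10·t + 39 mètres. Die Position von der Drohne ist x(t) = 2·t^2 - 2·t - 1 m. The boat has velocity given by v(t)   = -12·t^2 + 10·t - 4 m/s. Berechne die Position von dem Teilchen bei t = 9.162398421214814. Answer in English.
We have position x(t) = -2·t^2 + 10·t + 39. Substituting t = 9.162398421214814: x(9.162398421214814) = -37.2751054460113.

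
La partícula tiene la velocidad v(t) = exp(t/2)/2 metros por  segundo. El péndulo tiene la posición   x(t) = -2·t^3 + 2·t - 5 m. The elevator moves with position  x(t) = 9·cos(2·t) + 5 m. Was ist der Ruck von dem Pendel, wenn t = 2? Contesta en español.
Partiendo de la posición x(t) = -2·t^3 + 2·t - 5, tomamos 3 derivadas. Tomando d/dt de x(t), encontramos v(t) = 2 - 6·t^2. La derivada de la velocidad da la aceleración: a(t) = -12·t. Derivando la aceleración, obtenemos la sacudida: j(t) = -12. Tenemos la sacudida j(t) = -12. Sustituyendo t = 2: j(2) = -12.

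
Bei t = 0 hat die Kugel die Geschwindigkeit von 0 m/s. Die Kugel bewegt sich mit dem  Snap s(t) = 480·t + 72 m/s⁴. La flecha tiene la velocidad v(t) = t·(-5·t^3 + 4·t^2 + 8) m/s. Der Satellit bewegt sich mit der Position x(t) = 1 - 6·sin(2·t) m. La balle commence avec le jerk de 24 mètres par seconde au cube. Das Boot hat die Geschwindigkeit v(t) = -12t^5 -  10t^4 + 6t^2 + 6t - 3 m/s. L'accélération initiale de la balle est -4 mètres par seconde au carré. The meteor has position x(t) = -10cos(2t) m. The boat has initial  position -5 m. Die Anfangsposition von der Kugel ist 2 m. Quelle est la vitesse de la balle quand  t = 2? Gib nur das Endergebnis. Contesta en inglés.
The velocity at t = 2 is v = 456.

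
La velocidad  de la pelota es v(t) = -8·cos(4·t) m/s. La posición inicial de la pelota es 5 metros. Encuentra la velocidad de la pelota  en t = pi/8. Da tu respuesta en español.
Usando v(t) = -8·cos(4·t) y sustituyendo t = pi/8, encontramos v = 0.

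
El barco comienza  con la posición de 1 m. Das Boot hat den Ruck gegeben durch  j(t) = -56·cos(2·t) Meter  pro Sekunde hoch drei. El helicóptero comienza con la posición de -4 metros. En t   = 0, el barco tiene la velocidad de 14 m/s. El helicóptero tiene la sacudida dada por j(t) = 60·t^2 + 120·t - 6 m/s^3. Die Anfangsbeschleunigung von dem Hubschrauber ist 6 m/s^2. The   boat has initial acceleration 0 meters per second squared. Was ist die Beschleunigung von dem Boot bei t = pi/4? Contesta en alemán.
Wir müssen unsere Gleichung für den Ruck j(t) = -56·cos(2·t) 1-mal integrieren. Die Stammfunktion von dem Ruck ist die Beschleunigung. Mit a(0) = 0 erhalten wir a(t) = -28·sin(2·t). Mit a(t) = -28·sin(2·t) und Einsetzen von t = pi/4, finden wir a = -28.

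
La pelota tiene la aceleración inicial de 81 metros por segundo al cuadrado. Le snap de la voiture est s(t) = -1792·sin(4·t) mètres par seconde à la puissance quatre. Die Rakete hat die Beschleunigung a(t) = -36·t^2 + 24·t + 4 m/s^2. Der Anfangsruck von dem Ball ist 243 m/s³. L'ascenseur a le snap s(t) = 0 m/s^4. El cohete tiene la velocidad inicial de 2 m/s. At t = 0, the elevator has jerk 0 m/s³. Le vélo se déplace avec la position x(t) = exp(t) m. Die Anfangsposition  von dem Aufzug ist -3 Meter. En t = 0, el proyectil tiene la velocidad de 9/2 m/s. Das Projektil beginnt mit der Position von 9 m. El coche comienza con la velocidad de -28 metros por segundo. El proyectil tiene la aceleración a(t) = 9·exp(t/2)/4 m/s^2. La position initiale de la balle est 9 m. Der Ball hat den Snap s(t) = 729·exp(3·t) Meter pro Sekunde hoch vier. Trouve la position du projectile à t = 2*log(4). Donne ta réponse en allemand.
Ausgehend von der Beschleunigung a(t) = 9·exp(t/2)/4, nehmen wir 2 Integrale. Durch Integration von der Beschleunigung und Verwendung der Anfangsbedingung v(0) = 9/2, erhalten wir v(t) = 9·exp(t/2)/2. Mit ∫v(t)dt und Anwendung von x(0) = 9, finden wir x(t) = 9·exp(t/2). Wir haben die Position x(t) = 9·exp(t/2). Durch Einsetzen von t = 2*log(4): x(2*log(4)) = 36.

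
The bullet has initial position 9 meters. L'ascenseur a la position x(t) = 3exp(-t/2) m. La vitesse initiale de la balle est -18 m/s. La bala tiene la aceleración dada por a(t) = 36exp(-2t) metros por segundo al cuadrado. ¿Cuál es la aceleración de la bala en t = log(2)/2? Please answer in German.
Aus der Gleichung für die Beschleunigung a(t) = 36·exp(-2·t), setzen wir t = log(2)/2 ein und erhalten a = 18.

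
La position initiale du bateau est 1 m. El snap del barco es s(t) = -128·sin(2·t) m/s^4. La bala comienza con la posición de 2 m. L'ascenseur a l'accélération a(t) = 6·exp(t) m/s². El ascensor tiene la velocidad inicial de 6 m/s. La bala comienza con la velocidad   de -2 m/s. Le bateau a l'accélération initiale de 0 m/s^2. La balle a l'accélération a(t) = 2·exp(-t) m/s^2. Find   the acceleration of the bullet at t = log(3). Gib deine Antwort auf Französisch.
De l'équation de l'accélération a(t) = 2·exp(-t), nous substituons t = log(3) pour obtenir a = 2/3.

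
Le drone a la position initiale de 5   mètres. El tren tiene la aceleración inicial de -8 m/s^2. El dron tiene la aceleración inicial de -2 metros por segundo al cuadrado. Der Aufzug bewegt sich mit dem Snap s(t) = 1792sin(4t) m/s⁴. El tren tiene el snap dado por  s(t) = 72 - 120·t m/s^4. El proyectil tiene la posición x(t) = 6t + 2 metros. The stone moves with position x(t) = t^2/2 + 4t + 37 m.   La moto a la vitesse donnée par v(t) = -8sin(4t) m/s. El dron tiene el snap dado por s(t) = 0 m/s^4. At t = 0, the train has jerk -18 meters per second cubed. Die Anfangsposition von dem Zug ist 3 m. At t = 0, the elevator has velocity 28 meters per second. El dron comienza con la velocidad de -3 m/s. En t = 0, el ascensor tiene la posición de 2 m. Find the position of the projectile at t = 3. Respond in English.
Using x(t) = 6·t + 2 and substituting t = 3, we find x = 20.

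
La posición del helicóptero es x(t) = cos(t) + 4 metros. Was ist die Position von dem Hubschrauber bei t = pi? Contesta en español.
Tenemos la posición x(t) = cos(t) + 4. Sustituyendo t = pi: x(pi) = 3.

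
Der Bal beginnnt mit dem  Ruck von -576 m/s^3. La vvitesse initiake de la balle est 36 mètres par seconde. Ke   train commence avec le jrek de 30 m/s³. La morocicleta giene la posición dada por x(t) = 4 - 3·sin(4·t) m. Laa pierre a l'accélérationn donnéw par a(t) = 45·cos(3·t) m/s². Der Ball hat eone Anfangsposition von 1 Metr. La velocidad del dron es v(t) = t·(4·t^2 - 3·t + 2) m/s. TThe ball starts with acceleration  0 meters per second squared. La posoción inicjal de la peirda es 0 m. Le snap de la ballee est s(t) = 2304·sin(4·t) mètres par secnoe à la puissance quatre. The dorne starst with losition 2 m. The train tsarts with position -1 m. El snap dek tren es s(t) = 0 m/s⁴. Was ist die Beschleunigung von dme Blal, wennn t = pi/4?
Wir müssen unsere Gleichung für den Snap s(t) = 2304·sin(4·t) 2-mal integrieren. Die Stammfunktion von dem Snap, mit j(0) = -576, ergibt den Ruck: j(t) = -576·cos(4·t). Durch Integration von dem Ruck und Verwendung der Anfangsbedingung a(0) = 0, erhalten wir a(t) = -144·sin(4·t). Wir haben die Beschleunigung a(t) = -144·sin(4·t). Durch Einsetzen von t = pi/4: a(pi/4) = 0.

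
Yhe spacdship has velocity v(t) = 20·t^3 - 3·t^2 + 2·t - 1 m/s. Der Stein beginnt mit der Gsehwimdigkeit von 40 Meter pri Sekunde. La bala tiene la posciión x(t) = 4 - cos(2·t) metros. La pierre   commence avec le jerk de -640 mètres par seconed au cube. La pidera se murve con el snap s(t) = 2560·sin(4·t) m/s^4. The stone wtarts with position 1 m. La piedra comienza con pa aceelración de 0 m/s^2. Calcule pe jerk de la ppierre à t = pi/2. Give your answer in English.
Starting from snap s(t) = 2560·sin(4·t), we take 1 antiderivative. The integral of snap is jerk. Using j(0) = -640, we get j(t) = -640·cos(4·t). From the given jerk equation j(t) = -640·cos(4·t), we substitute t = pi/2 to get j = -640.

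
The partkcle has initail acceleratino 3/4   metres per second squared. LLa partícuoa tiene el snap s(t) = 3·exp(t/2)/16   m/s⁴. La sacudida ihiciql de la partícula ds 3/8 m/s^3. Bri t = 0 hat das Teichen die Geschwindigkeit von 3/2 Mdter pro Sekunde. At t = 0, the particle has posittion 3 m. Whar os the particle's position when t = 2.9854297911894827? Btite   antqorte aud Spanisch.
Necesitamos integrar nuestra ecuación del snap s(t) = 3·exp(t/2)/16 4 veces. La antiderivada del snap es la sacudida. Usando j(0) = 3/8, obtenemos j(t) = 3·exp(t/2)/8. La integral de la sacudida es la aceleración. Usando a(0) = 3/4, obtenemos a(t) = 3·exp(t/2)/4. Integrando la aceleración y usando la condición inicial v(0) = 3/2, obtenemos v(t) = 3·exp(t/2)/2. La integral de la velocidad es la posición. Usando x(0) = 3, obtenemos x(t) = 3·exp(t/2). Usando x(t) = 3·exp(t/2) y sustituyendo t = 2.9854297911894827, encontramos x = 13.3474744111405.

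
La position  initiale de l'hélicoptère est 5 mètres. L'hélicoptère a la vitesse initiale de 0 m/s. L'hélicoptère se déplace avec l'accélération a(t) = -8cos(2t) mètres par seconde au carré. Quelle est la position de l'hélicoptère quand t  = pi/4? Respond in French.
Nous devons intégrer notre équation de l'accélération a(t) = -8·cos(2·t) 2 fois. La primitive de l'accélération, avec v(0) = 0, donne la vitesse: v(t) = -4·sin(2·t). L'intégrale de la vitesse, avec x(0) = 5, donne la position: x(t) = 2·cos(2·t) + 3. En utilisant x(t) = 2·cos(2·t) + 3 et en substituant t = pi/4, nous trouvons x = 3.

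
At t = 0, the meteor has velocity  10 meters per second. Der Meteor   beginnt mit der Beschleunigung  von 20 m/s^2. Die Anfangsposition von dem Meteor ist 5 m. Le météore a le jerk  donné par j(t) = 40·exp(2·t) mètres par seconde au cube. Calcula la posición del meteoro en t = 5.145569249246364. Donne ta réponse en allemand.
Ausgehend von dem Ruck j(t) = 40·exp(2·t), nehmen wir 3 Stammfunktionen. Das Integral von dem Ruck, mit a(0) = 20, ergibt die Beschleunigung: a(t) = 20·exp(2·t). Mit ∫a(t)dt und Anwendung von v(0) = 10, finden wir v(t) = 10·exp(2·t). Die Stammfunktion von der Geschwindigkeit, mit x(0) = 5, ergibt die Position: x(t) = 5·exp(2·t). Mit x(t) = 5·exp(2·t) und Einsetzen von t = 5.145569249246364, finden wir x = 147351.535801835.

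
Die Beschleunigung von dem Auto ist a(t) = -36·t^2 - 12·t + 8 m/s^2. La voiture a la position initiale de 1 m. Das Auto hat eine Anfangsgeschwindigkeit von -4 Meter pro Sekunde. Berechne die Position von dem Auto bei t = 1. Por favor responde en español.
Debemos encontrar la integral de nuestra ecuación de la aceleración a(t) = -36·t^2 - 12·t + 8 2 veces. La antiderivada de la aceleración, con v(0) = -4, da la velocidad: v(t) = -12·t^3 - 6·t^2 + 8·t - 4. Tomando ∫v(t)dt y aplicando x(0) = 1, encontramos x(t) = -3·t^4 - 2·t^3 + 4·t^2 - 4·t + 1. De la ecuación de la posición x(t) = -3·t^4 - 2·t^3 + 4·t^2 - 4·t + 1, sustituimos t = 1 para obtener x = -4.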